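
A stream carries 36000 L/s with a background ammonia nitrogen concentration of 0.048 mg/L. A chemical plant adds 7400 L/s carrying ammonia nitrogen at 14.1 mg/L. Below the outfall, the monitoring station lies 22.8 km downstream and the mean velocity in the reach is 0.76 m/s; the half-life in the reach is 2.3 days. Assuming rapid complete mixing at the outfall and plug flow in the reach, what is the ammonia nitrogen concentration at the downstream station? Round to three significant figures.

Mass balance: C = (36000·0.04800 + 7400·14.10) / 43400 = 106100/43400 = 2.444 mg/L.
Travel time t = 22.8·1000 / 0.76 = 30000 s = 8.333 h.
Half-life 2.3 d → k = ln 2 / 2.3 = 0.3014 d⁻¹.
Decay over the reach: 2.444·exp(−kt) = 2.444·0.9006 = 2.201 mg/L.

2.20 mg/L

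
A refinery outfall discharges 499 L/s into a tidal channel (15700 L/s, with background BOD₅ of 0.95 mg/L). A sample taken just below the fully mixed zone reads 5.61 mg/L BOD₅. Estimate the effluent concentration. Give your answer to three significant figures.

Mass balance: 15700·0.9500 + 499.0·Cₑ = 16200·5.610
→ Cₑ = (16200·5.610 − 15700·0.9500) / 499.0 = 152.2 mg/L.

152 mg/L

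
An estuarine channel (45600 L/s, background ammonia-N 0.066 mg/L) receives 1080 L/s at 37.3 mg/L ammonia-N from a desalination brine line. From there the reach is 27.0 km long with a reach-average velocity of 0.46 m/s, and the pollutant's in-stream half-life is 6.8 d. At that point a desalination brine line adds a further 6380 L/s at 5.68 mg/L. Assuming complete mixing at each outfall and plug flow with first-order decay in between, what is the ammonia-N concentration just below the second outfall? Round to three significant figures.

Flow-weighted average: C = (45600·0.06600 + 1080·37.30) / 46680 = 43290/46680 = 0.9275 mg/L; combined flow 46680 L/s.
Travel time t = 27.0·1000 / 0.46 = 58700 s = 16.30 h.
Half-life 6.8 d → k = ln 2 / 6.8 = 0.1019 d⁻¹.
First-order decay: C = 0.9275·exp(−k·t) = 0.9275·0.9331 = 0.8654 mg/L.
Second outfall: C = (46680·0.8654 + 6380·5.680)/53060 = 1.444 mg/L.

1.44 mg/L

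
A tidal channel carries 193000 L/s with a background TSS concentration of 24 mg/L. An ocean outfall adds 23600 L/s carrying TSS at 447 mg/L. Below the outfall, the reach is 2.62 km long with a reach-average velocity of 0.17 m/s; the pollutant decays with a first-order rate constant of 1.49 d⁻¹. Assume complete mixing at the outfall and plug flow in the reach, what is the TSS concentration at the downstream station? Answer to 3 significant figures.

53.7 mg/L

Flow-weighted average: C = (193000·24.00 + 23600·447.0) / 216600 = 15180000/216600 = 70.09 mg/L.
Travel time t = 2.62·1000 / 0.17 = 15410 s = 4.281 h.
Applying C = C₀e^(−kt): 70.09 × 0.7666 = 53.73 mg/L.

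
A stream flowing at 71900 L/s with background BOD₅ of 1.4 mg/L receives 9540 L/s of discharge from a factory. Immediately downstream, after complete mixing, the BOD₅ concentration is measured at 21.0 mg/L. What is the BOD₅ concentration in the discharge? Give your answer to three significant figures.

Mass balance: 71900·1.400 + 9540·Cₑ = 81440·21.00
→ Cₑ = (81440·21.00 − 71900·1.400) / 9540 = 168.7 mg/L.

169 mg/L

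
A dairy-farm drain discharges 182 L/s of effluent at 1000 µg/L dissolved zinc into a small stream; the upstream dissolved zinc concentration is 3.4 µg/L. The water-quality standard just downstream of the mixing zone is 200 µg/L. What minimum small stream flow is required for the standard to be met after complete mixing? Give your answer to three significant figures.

Set C_mix = 200: (Q·3.400 + 182.0·1000) / (Q + 182.0) = 200
→ Q = 182.0·(1000 − 200)/(200 − 3.400) = 740.6 L/s.

741 L/s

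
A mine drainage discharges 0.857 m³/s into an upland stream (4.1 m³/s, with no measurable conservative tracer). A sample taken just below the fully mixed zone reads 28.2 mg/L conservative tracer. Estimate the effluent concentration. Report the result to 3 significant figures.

Mass balance: 4.100·0 + 0.8570·Cₑ = 4.957·28.20
→ Cₑ = (4.957·28.20 − 4.100·0) / 0.8570 = 163.1 mg/L.

163 mg/L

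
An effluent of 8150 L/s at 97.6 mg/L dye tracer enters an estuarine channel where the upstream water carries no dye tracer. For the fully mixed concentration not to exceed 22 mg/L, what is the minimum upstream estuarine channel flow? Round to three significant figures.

Set C_mix = 22: (Q·0 + 8150·97.60) / (Q + 8150) = 22
→ Q = 8150·(97.60 − 22)/(22 − 0) = 28010 L/s.

28000 L/s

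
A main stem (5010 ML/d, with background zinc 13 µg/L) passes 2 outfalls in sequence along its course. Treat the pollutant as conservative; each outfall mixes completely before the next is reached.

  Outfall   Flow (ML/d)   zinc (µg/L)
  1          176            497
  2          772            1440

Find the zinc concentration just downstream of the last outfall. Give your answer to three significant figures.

Below outfall 1: Q → 5186 ML/d, C = (5010·13.00 + 176.0·497.0)/5186 = 29.43 µg/L.
Below outfall 2: Q → 5958 ML/d, C = (5186·29.43 + 772.0·1440)/5958 = 212.2 µg/L.

212 µg/L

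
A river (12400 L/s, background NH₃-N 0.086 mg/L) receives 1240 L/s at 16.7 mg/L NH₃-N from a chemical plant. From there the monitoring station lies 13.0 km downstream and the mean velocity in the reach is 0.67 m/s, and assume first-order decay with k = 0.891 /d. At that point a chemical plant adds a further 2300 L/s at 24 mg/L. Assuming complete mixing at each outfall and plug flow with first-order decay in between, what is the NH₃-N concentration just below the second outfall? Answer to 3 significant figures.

After mixing, C = (12400·0.08600 + 1240·16.70) / 13640 = 21770/13640 = 1.596 mg/L; combined flow 13640 L/s.
Travel time t = 13.0·1000 / 0.67 = 19400 s = 5.390 h.
First-order decay: C = 1.596·exp(−k·t) = 1.596·0.8187 = 1.307 mg/L.
Second outfall: C = (13640·1.307 + 2300·24.00)/15940 = 4.581 mg/L.

4.58 mg/L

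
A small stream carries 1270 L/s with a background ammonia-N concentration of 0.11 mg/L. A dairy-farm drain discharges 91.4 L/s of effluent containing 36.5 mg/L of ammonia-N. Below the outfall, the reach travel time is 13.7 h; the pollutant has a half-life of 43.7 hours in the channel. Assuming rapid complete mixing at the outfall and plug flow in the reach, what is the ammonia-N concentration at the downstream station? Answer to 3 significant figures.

After mixing, C = (1270·0.1100 + 91.40·36.50) / 1361 = 3476/1361 = 2.553 mg/L.
Half-life 43.7 h → k = ln 2 / 43.7 = 0.01586 h⁻¹ = 0.3807 d⁻¹.
Applying C = C₀e^(−kt): 2.553 × 0.8047 = 2.054 mg/L.

2.05 mg/L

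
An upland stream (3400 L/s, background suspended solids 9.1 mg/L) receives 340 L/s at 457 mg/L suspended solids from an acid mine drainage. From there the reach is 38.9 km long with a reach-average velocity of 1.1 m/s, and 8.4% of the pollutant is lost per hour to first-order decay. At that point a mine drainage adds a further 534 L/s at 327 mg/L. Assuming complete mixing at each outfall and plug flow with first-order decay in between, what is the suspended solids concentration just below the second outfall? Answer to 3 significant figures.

Mixed concentration C = ΣQC/ΣQ = (3400·9.100 + 340.0·457.0) / 3740 = 186300/3740 = 49.82 mg/L; combined flow 3740 L/s.
Travel time t = 38.9·1000 / 1.1 = 35360 s = 9.823 h.
8.4%/h lost → k = −ln(1 − 0.084) = 0.08774 h⁻¹.
Applying C = C₀e^(−kt): 49.82 × 0.4224 = 21.04 mg/L.
At the second outfall, C = (3740·21.04 + 534.0·327.0) / (3740 + 534.0) = 59.27 mg/L.

59.3 mg/L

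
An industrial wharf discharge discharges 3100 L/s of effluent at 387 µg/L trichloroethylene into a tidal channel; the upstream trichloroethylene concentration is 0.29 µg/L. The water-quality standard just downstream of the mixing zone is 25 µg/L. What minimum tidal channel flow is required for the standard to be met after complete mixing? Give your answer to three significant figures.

Set C_mix = 25: (Q·0.2900 + 3100·387.0) / (Q + 3100) = 25
→ Q = 3100·(387.0 − 25)/(25 − 0.2900) = 45410 L/s.

45400 L/s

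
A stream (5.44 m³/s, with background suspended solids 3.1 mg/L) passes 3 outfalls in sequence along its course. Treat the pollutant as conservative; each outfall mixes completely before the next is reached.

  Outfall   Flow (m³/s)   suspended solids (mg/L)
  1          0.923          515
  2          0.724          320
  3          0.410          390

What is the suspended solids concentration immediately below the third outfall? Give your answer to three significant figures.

118 mg/L

Below outfall 1: Q → 6.363 m³/s, C = (5.440·3.100 + 0.9230·515.0)/6.363 = 77.35 mg/L.
Below outfall 2: Q → 7.087 m³/s, C = (6.363·77.35 + 0.7240·320.0)/7.087 = 102.1 mg/L.
Below outfall 3: Q → 7.497 m³/s, C = (7.087·102.1 + 0.4100·390.0)/7.497 = 117.9 mg/L.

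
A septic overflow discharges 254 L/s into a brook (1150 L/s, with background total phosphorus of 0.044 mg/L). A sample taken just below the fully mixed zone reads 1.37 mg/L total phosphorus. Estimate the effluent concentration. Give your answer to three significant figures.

Mass balance: 1150·0.04400 + 254.0·Cₑ = 1404·1.370
→ Cₑ = (1404·1.370 − 1150·0.04400) / 254.0 = 7.374 mg/L.

7.37 mg/L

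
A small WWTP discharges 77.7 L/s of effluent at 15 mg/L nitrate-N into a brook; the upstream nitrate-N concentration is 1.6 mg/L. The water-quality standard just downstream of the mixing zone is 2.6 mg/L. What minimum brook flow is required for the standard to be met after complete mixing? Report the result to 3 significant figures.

Set C_mix = 2.6: (Q·1.600 + 77.70·15.00) / (Q + 77.70) = 2.6
→ Q = 77.70·(15.00 − 2.6)/(2.6 − 1.600) = 963.5 L/s.

963 L/s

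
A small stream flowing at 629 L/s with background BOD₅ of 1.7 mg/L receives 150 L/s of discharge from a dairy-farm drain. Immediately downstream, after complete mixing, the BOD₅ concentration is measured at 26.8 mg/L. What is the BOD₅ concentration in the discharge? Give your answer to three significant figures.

132 mg/L

Mass balance: 629.0·1.700 + 150.0·Cₑ = 779.0·26.80
→ Cₑ = (779.0·26.80 − 629.0·1.700) / 150.0 = 132.1 mg/L.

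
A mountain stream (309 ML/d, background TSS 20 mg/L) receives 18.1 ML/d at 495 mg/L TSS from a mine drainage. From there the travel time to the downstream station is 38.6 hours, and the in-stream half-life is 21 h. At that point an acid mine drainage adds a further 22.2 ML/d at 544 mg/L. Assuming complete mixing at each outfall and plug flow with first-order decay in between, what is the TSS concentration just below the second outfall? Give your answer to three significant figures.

Mixed concentration C = ΣQC/ΣQ = (309.0·20.00 + 18.10·495.0) / 327.1 = 15140/327.1 = 46.28 mg/L; combined flow 327.1 ML/d.
Half-life 21 h → k = ln 2 / 21 = 0.03301 h⁻¹ = 0.7922 d⁻¹.
Applying C = C₀e^(−kt): 46.28 × 0.2797 = 12.95 mg/L.
Second outfall: C = (327.1·12.95 + 22.20·544.0)/349.3 = 46.70 mg/L.

46.7 mg/L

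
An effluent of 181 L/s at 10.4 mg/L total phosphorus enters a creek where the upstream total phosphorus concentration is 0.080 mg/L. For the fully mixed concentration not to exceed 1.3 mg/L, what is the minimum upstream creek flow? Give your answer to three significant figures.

1350 L/s

Set C_mix = 1.3: (Q·0.08000 + 181.0·10.40) / (Q + 181.0) = 1.3
→ Q = 181.0·(10.40 − 1.3)/(1.3 − 0.08000) = 1350 L/s.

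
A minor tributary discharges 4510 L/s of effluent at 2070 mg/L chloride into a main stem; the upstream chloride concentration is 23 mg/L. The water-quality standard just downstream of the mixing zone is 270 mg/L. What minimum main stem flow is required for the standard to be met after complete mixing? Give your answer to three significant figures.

32900 L/s

Set C_mix = 270: (Q·23.00 + 4510·2070) / (Q + 4510) = 270
→ Q = 4510·(2070 − 270)/(270 − 23.00) = 32870 L/s.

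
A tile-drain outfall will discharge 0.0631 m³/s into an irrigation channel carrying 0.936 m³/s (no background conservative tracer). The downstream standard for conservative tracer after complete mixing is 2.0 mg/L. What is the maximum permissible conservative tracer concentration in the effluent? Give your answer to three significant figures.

31.7 mg/L

At the limit, (Qr·Cr + Qe·Cₑ)/(Qr + Qe) = 2.0:
Cₑ = (0.9991·2.0 − 0.9360·0) / 0.06310 = 31.67 mg/L.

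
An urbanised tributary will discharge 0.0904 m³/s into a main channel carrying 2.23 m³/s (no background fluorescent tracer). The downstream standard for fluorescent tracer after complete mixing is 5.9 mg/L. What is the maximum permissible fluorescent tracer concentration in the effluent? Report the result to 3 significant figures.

At the limit, (Qr·Cr + Qe·Cₑ)/(Qr + Qe) = 5.9:
Cₑ = (2.320·5.9 − 2.230·0) / 0.09040 = 151.4 mg/L.

151 mg/L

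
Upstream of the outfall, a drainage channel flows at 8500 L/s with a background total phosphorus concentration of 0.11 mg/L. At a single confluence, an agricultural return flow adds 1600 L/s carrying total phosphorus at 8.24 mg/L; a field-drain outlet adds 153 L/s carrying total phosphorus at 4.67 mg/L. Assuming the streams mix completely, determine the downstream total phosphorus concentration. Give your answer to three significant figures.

After mixing, C = (8500·0.1100 + 1600·8.240 + 153.0·4.670) / 10250 = 14830/10250 = 1.447 mg/L.

1.45 mg/L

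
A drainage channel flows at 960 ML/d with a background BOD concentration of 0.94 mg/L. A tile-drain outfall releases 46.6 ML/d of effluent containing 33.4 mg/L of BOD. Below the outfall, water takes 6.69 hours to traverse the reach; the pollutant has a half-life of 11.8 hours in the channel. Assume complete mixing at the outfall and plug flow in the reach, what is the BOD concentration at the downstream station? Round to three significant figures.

1.65 mg/L

After mixing, C = (960.0·0.9400 + 46.60·33.40) / 1007 = 2459/1007 = 2.443 mg/L.
Half-life 11.8 h → k = ln 2 / 11.8 = 0.05874 h⁻¹ = 1.410 d⁻¹.
Applying C = C₀e^(−kt): 2.443 × 0.6750 = 1.649 mg/L.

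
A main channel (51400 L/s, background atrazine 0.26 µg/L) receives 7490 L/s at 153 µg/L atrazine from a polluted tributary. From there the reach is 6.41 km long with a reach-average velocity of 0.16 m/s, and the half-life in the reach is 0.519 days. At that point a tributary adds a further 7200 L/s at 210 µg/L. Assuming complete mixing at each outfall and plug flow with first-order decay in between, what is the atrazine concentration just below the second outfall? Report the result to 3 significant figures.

32.3 µg/L

Mixed concentration C = ΣQC/ΣQ = (51400·0.2600 + 7490·153.0) / 58890 = 1159000/58890 = 19.69 µg/L; combined flow 58890 L/s.
Travel time t = 6.41·1000 / 0.16 = 40060 s = 11.13 h.
Half-life 0.519 d → k = ln 2 / 0.519 = 1.336 d⁻¹.
Applying C = C₀e^(−kt): 19.69 × 0.5383 = 10.60 µg/L.
At the second outfall, C = (58890·10.60 + 7200·210.0) / (58890 + 7200) = 32.32 µg/L.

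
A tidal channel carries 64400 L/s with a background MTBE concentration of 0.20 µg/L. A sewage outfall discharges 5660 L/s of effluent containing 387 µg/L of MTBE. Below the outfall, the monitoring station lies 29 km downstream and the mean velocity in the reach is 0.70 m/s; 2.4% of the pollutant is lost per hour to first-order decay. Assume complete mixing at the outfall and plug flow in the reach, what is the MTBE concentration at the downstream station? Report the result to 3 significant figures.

Conservation of mass: C = (64400·0.2000 + 5660·387.0) / 70060 = 2203000/70060 = 31.45 µg/L.
Travel time t = 29·1000 / 0.70 = 41430 s = 11.51 h.
2.4%/h lost → k = −ln(1 − 0.024) = 0.02429 h⁻¹.
First-order decay: C = 31.45·exp(−k·t) = 31.45·0.7561 = 23.78 µg/L.

23.8 µg/L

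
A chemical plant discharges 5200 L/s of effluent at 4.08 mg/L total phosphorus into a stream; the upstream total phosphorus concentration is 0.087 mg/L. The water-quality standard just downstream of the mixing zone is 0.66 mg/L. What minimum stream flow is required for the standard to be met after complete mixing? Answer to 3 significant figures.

31000 L/s

Set C_mix = 0.66: (Q·0.08700 + 5200·4.080) / (Q + 5200) = 0.66
→ Q = 5200·(4.080 − 0.66)/(0.66 − 0.08700) = 31040 L/s.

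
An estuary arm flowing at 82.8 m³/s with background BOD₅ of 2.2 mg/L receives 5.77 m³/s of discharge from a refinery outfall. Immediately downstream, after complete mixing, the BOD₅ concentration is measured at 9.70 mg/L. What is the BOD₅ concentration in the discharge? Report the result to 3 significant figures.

117 mg/L

Mass balance: 82.80·2.200 + 5.770·Cₑ = 88.57·9.700
→ Cₑ = (88.57·9.700 − 82.80·2.200) / 5.770 = 117.3 mg/L.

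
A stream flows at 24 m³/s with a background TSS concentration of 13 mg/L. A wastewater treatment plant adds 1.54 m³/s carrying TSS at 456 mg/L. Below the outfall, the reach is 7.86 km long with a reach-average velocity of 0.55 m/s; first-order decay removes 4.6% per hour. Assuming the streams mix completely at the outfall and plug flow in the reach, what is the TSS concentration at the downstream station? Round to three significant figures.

Flow-weighted average: C = (24.00·13.00 + 1.540·456.0) / 25.54 = 1014/25.54 = 39.71 mg/L.
Travel time t = 7.86·1000 / 0.55 = 14290 s = 3.970 h.
4.6%/h lost → k = −ln(1 − 0.046) = 0.04709 h⁻¹.
After decay, C = 39.71 × e^(−kt) = 39.71 × 0.8295 = 32.94 mg/L.

32.9 mg/L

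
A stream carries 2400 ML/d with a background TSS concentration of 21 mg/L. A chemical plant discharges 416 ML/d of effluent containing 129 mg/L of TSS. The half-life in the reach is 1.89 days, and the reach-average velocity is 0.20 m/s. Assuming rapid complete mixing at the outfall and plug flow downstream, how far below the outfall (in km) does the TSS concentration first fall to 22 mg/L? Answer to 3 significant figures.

24.4 km

After mixing, C = (2400·21.00 + 416.0·129.0) / 2816 = 104100/2816 = 36.95 mg/L.
Half-life 1.89 d → k = ln 2 / 1.89 = 0.3667 d⁻¹.
Set 36.95·exp(−k·t) = 22 → t = ln(36.95/22)/k = 122200 s = 33.94 h.
Distance = v·t = 0.20·122200 = 24440 m = 24.44 km.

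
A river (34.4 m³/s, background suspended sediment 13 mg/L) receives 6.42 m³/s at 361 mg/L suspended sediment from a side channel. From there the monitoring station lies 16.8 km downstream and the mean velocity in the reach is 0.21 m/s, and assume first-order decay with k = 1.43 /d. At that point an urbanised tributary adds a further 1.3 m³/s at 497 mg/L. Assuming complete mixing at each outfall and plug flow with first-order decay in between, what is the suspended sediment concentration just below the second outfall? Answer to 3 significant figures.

Conservation of mass: C = (34.40·13.00 + 6.420·361.0) / 40.82 = 2765/40.82 = 67.73 mg/L; combined flow 40.82 m³/s.
Travel time t = 16.8·1000 / 0.21 = 80000 s = 22.22 h.
After decay, C = 67.73 × e^(−kt) = 67.73 × 0.2660 = 18.02 mg/L.
At the second outfall, C = (40.82·18.02 + 1.300·497.0) / (40.82 + 1.300) = 32.80 mg/L.

32.8 mg/L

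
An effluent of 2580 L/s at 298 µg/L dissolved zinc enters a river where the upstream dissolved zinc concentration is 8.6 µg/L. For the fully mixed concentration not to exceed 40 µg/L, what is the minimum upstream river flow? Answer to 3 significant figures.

21200 L/s

Set C_mix = 40: (Q·8.600 + 2580·298.0) / (Q + 2580) = 40
→ Q = 2580·(298.0 − 40)/(40 − 8.600) = 21200 L/s.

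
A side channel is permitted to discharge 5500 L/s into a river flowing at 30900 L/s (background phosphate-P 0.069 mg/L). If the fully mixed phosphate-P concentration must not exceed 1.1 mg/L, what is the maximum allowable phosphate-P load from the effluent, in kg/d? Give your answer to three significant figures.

Mass balance at the limit: 30900·0.06900 + 5500·Cₑ = 36400·1.1 → Cₑ = 6.892 mg/L.
5500 L/s = 5.500 m³/s. Load = 5.500 m³/s × 6.892 g/m³ × 86 400 s/d = 3275 kg/d.

3280 kg/d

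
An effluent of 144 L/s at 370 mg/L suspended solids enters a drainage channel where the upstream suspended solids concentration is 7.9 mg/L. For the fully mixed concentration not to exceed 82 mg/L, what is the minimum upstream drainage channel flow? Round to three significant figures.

Set C_mix = 82: (Q·7.900 + 144.0·370.0) / (Q + 144.0) = 82
→ Q = 144.0·(370.0 − 82)/(82 − 7.900) = 559.7 L/s.

560 L/s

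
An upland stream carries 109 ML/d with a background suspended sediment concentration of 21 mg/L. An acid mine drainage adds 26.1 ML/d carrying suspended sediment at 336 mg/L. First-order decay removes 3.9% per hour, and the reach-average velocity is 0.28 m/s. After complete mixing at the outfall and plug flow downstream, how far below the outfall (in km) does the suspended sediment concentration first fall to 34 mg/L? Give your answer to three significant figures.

Flow-weighted average: C = (109.0·21.00 + 26.10·336.0) / 135.1 = 11060/135.1 = 81.85 mg/L.
3.9%/h lost → k = −ln(1 − 0.039) = 0.03978 h⁻¹.
Set 81.85·exp(−k·t) = 34 → t = ln(81.85/34)/k = 79510 s = 22.09 h.
Distance = v·t = 0.28·79510 = 22260 m = 22.26 km.

22.3 km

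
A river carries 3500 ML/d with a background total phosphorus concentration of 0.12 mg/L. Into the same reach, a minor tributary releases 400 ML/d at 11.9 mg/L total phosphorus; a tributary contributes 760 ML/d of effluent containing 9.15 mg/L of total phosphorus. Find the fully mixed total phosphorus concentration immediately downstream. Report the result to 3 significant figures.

2.60 mg/L

Mass balance: C = (3500·0.1200 + 400.0·11.90 + 760.0·9.150) / 4660 = 12130/4660 = 2.604 mg/L.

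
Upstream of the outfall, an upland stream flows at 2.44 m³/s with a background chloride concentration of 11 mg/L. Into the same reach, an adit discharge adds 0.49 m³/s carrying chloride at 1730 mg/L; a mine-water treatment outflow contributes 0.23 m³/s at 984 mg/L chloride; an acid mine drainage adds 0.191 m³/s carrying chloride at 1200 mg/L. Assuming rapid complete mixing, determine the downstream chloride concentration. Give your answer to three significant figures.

After mixing, C = (2.440·11.00 + 0.4900·1730 + 0.2300·984.0 + 0.1910·1200) / 3.351 = 1330/3.351 = 396.9 mg/L.

397 mg/L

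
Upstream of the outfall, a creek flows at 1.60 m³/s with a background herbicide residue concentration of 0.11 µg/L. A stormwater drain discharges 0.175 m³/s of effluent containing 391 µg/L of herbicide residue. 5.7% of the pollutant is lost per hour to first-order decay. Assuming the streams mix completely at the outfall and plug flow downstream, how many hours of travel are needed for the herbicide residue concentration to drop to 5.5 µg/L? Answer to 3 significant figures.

33.2 h

Conservation of mass: C = (1.600·0.1100 + 0.1750·391.0) / 1.775 = 68.60/1.775 = 38.65 µg/L.
5.7%/h lost → k = −ln(1 − 0.057) = 0.05869 h⁻¹.
38.65·exp(−k·t) = 5.5 → t = ln(38.65/5.5)/k = 119600 s = 33.22 h.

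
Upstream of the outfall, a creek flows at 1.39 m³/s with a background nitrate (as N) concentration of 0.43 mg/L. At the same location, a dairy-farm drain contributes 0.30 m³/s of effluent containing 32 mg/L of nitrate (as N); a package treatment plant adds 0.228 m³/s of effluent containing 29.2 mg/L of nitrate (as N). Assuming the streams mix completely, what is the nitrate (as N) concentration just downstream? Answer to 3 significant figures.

Mass balance: C = (1.390·0.4300 + 0.3000·32.00 + 0.2280·29.20) / 1.918 = 16.86/1.918 = 8.788 mg/L.

8.79 mg/L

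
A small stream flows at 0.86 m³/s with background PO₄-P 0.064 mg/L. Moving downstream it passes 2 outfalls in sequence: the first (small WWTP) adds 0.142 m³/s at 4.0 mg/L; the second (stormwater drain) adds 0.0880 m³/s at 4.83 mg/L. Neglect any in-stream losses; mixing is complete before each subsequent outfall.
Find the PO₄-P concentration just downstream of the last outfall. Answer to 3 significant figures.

0.962 mg/L

After outfall 1: Q = 0.8600 + 0.1420 = 1.002 m³/s; C = (0.8600·0.06400 + 0.1420·4.000)/1.002 = 0.6218 mg/L.
After outfall 2: Q = 1.002 + 0.08800 = 1.090 m³/s; C = (1.002·0.6218 + 0.08800·4.830)/1.090 = 0.9615 mg/L.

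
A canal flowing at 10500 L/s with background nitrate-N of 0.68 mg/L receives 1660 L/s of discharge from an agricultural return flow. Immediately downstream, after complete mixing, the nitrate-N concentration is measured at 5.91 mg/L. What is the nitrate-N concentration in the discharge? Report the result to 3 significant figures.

Mass balance: 10500·0.6800 + 1660·Cₑ = 12160·5.910
→ Cₑ = (12160·5.910 − 10500·0.6800) / 1660 = 38.99 mg/L.

39.0 mg/L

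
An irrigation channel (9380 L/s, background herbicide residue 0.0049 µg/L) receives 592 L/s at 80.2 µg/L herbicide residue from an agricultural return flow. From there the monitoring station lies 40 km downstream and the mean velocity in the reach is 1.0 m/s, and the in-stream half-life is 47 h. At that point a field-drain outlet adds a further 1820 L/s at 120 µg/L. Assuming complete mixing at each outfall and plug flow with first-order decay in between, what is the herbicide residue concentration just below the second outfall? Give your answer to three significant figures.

Mixed concentration C = ΣQC/ΣQ = (9380·0.004900 + 592.0·80.20) / 9972 = 47520/9972 = 4.766 µg/L; combined flow 9972 L/s.
Travel time t = 40·1000 / 1.0 = 40000 s = 11.11 h.
Half-life 47 h → k = ln 2 / 47 = 0.01475 h⁻¹ = 0.3539 d⁻¹.
Applying C = C₀e^(−kt): 4.766 × 0.8489 = 4.045 µg/L.
At the second outfall, C = (9972·4.045 + 1820·120.0) / (9972 + 1820) = 21.94 µg/L.

21.9 µg/L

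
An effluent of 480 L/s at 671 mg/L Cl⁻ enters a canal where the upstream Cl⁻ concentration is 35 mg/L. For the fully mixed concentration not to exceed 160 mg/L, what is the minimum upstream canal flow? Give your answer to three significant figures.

1960 L/s

Set C_mix = 160: (Q·35.00 + 480.0·671.0) / (Q + 480.0) = 160
→ Q = 480.0·(671.0 − 160)/(160 − 35.00) = 1962 L/s.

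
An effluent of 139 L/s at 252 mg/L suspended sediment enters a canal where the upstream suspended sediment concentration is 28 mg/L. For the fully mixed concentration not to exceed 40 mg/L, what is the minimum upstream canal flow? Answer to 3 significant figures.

2460 L/s

Set C_mix = 40: (Q·28.00 + 139.0·252.0) / (Q + 139.0) = 40
→ Q = 139.0·(252.0 − 40)/(40 − 28.00) = 2456 L/s.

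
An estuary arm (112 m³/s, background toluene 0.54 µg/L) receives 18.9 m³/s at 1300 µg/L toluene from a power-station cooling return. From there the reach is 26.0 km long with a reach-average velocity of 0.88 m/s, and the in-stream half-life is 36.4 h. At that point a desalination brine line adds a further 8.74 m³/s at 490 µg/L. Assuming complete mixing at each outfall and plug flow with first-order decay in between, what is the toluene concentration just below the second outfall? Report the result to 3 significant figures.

182 µg/L

Conservation of mass: C = (112.0·0.5400 + 18.90·1300) / 130.9 = 24630/130.9 = 188.2 µg/L; combined flow 130.9 m³/s.
Travel time t = 26.0·1000 / 0.88 = 29550 s = 8.207 h.
Half-life 36.4 h → k = ln 2 / 36.4 = 0.01904 h⁻¹ = 0.4570 d⁻¹.
Applying C = C₀e^(−kt): 188.2 × 0.8553 = 160.9 µg/L.
Second outfall: C = (130.9·160.9 + 8.740·490.0)/139.6 = 181.5 µg/L.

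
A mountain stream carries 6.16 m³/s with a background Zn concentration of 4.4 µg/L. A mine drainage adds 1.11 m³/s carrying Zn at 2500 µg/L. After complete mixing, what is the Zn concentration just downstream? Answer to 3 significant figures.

385 µg/L

Mass balance: C = (6.160·4.400 + 1.110·2500) / 7.270 = 2802/7.270 = 385.4 µg/L.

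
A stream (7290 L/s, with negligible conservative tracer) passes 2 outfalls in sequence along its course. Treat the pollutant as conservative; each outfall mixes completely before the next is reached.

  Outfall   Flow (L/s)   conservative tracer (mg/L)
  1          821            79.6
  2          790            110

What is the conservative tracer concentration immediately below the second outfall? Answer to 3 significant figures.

Outfall 1: combined Q = 8111 L/s; C = (7290·0 + 821.0·79.60)/8111 = 8.057 mg/L.
Outfall 2: combined Q = 8901 L/s; C = (8111·8.057 + 790.0·110.0)/8901 = 17.10 mg/L.

17.1 mg/L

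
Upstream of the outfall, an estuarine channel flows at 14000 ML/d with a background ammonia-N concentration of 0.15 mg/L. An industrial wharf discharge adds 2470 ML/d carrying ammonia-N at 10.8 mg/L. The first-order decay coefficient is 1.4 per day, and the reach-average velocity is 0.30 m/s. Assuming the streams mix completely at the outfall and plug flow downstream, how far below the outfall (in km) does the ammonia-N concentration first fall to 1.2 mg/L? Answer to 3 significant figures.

Conservation of mass: C = (14000·0.1500 + 2470·10.80) / 16470 = 28780/16470 = 1.747 mg/L.
Set 1.747·exp(−k·t) = 1.2 → t = ln(1.747/1.2)/k = 23180 s = 6.440 h.
Distance = v·t = 0.30·23180 = 6955 m = 6.955 km.

6.96 km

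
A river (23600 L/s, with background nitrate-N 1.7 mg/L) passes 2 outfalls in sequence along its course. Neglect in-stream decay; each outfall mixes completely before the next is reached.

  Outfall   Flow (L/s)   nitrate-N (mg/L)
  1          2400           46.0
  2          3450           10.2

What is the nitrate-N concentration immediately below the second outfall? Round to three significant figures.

Outfall 1: combined Q = 26000 L/s; C = (23600·1.700 + 2400·46.00)/26000 = 5.789 mg/L.
Outfall 2: combined Q = 29450 L/s; C = (26000·5.789 + 3450·10.20)/29450 = 6.306 mg/L.

6.31 mg/L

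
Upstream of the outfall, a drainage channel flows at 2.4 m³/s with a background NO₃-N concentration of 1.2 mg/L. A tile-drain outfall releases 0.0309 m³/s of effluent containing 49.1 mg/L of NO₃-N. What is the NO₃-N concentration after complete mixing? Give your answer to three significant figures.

1.81 mg/L

Flow-weighted average: C = (2.400·1.200 + 0.03090·49.10) / 2.431 = 4.397/2.431 = 1.809 mg/L.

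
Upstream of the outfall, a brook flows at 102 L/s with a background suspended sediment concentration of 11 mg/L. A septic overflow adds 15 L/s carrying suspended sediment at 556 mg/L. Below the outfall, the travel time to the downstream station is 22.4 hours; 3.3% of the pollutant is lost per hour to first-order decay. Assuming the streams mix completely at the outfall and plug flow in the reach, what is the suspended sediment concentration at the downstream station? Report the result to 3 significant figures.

38.1 mg/L

Conservation of mass: C = (102.0·11.00 + 15.00·556.0) / 117.0 = 9462/117.0 = 80.87 mg/L.
3.3%/h lost → k = −ln(1 − 0.033) = 0.03356 h⁻¹.
Applying C = C₀e^(−kt): 80.87 × 0.4716 = 38.14 mg/L.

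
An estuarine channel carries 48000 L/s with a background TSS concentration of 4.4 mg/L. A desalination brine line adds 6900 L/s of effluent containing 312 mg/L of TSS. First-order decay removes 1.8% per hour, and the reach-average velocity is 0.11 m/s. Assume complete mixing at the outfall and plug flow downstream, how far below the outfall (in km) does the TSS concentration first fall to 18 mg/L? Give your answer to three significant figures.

19.0 km

After mixing, C = (48000·4.400 + 6900·312.0) / 54900 = 2364000/54900 = 43.06 mg/L.
1.8%/h lost → k = −ln(1 − 0.018) = 0.01816 h⁻¹.
Set 43.06·exp(−k·t) = 18 → t = ln(43.06/18)/k = 172900 s = 48.02 h.
Distance = v·t = 0.11·172900 = 19020 m = 19.02 km.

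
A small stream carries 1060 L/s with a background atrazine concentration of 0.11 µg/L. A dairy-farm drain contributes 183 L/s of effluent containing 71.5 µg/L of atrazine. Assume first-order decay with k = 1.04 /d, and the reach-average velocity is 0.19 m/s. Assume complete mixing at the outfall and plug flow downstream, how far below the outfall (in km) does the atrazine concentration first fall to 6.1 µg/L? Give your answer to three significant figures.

8.75 km

Flow-weighted average: C = (1060·0.1100 + 183.0·71.50) / 1243 = 13200/1243 = 10.62 µg/L.
Set 10.62·exp(−k·t) = 6.1 → t = ln(10.62/6.1)/k = 46060 s = 12.80 h.
Distance = v·t = 0.19·46060 = 8752 m = 8.752 km.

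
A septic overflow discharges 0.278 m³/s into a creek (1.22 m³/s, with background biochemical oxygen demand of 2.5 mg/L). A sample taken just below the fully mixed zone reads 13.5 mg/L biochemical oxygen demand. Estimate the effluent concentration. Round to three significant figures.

Mass balance: 1.220·2.500 + 0.2780·Cₑ = 1.498·13.50
→ Cₑ = (1.498·13.50 − 1.220·2.500) / 0.2780 = 61.77 mg/L.

61.8 mg/L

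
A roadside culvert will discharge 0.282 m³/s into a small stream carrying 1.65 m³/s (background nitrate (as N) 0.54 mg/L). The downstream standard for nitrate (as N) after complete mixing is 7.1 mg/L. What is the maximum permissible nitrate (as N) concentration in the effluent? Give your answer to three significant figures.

At the limit, (Qr·Cr + Qe·Cₑ)/(Qr + Qe) = 7.1:
Cₑ = (1.932·7.1 − 1.650·0.5400) / 0.2820 = 45.48 mg/L.

45.5 mg/L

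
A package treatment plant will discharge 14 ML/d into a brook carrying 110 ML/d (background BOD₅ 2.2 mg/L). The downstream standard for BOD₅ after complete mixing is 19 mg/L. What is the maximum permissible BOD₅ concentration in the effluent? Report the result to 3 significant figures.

At the limit, (Qr·Cr + Qe·Cₑ)/(Qr + Qe) = 19:
Cₑ = (124.0·19 − 110.0·2.200) / 14.00 = 151.0 mg/L.

151 mg/L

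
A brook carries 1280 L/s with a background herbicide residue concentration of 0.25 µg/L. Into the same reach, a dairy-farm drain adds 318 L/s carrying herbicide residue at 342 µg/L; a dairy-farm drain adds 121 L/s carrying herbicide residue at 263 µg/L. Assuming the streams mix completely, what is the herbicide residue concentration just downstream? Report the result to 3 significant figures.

82.0 µg/L

Mixed concentration C = ΣQC/ΣQ = (1280·0.2500 + 318.0·342.0 + 121.0·263.0) / 1719 = 140900/1719 = 81.97 µg/L.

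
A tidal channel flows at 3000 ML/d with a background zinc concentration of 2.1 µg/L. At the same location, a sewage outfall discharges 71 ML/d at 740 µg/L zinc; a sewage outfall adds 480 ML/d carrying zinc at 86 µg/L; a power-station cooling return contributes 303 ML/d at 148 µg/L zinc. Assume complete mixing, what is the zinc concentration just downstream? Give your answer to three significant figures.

37.6 µg/L

Flow-weighted average: C = (3000·2.100 + 71.00·740.0 + 480.0·86.00 + 303.0·148.0) / 3854 = 145000/3854 = 37.61 µg/L.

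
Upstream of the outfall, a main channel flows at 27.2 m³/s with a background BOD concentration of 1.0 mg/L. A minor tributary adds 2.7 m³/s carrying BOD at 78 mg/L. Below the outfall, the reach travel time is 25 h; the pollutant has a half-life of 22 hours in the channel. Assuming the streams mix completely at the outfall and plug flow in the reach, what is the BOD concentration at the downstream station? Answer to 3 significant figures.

Mixed concentration C = ΣQC/ΣQ = (27.20·1.000 + 2.700·78.00) / 29.90 = 237.8/29.90 = 7.953 mg/L.
Half-life 22 h → k = ln 2 / 22 = 0.03151 h⁻¹ = 0.7562 d⁻¹.
First-order decay: C = 7.953·exp(−k·t) = 7.953·0.4549 = 3.618 mg/L.

3.62 mg/L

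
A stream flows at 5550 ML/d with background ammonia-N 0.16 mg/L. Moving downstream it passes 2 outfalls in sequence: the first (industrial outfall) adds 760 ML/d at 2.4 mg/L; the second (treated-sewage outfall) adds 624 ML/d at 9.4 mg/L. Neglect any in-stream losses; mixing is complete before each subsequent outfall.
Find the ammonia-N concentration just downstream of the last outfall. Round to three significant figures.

1.24 mg/L

Outfall 1: combined Q = 6310 ML/d; C = (5550·0.1600 + 760.0·2.400)/6310 = 0.4298 mg/L.
Outfall 2: combined Q = 6934 ML/d; C = (6310·0.4298 + 624.0·9.400)/6934 = 1.237 mg/L.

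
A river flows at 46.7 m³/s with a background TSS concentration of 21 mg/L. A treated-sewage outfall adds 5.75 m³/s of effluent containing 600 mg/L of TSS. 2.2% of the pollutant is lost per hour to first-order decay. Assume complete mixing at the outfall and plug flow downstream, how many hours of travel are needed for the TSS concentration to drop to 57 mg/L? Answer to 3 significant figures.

Mixed concentration C = ΣQC/ΣQ = (46.70·21.00 + 5.750·600.0) / 52.45 = 4431/52.45 = 84.47 mg/L.
2.2%/h lost → k = −ln(1 − 0.022) = 0.02225 h⁻¹.
84.47·exp(−k·t) = 57 → t = ln(84.47/57)/k = 63660 s = 17.68 h.

17.7 h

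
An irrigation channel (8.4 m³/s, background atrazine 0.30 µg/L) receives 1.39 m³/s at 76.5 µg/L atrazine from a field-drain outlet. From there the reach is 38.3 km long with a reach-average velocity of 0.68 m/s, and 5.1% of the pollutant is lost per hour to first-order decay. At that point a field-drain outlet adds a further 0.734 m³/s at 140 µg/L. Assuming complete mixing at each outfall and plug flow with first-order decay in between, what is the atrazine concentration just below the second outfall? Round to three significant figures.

Mass balance: C = (8.400·0.3000 + 1.390·76.50) / 9.790 = 108.9/9.790 = 11.12 µg/L; combined flow 9.790 m³/s.
Travel time t = 38.3·1000 / 0.68 = 56320 s = 15.65 h.
5.1%/h lost → k = −ln(1 − 0.051) = 0.05235 h⁻¹.
Applying C = C₀e^(−kt): 11.12 × 0.4409 = 4.902 µg/L.
At the second outfall, C = (9.790·4.902 + 0.7340·140.0) / (9.790 + 0.7340) = 14.32 µg/L.

14.3 µg/L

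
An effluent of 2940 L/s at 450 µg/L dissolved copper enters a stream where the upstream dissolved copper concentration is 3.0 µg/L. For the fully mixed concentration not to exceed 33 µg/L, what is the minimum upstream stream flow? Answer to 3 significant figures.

Set C_mix = 33: (Q·3.000 + 2940·450.0) / (Q + 2940) = 33
→ Q = 2940·(450.0 − 33)/(33 − 3.000) = 40870 L/s.

40900 L/s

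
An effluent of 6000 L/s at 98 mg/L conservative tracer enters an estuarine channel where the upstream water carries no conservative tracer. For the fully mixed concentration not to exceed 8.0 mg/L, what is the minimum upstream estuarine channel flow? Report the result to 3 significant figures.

67500 L/s

Set C_mix = 8.0: (Q·0 + 6000·98.00) / (Q + 6000) = 8.0
→ Q = 6000·(98.00 − 8.0)/(8.0 − 0) = 67500 L/s.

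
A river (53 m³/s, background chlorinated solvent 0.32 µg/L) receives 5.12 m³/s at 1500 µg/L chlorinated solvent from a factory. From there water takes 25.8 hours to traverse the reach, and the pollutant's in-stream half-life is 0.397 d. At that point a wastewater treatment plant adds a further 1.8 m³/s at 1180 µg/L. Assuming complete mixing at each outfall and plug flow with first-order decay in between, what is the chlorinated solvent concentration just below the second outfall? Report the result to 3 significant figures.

55.1 µg/L

Conservation of mass: C = (53.00·0.3200 + 5.120·1500) / 58.12 = 7697/58.12 = 132.4 µg/L; combined flow 58.12 m³/s.
Half-life 0.397 d → k = ln 2 / 0.397 = 1.746 d⁻¹.
After decay, C = 132.4 × e^(−kt) = 132.4 × 0.1531 = 20.27 µg/L.
Second outfall: C = (58.12·20.27 + 1.800·1180)/59.92 = 55.11 µg/L.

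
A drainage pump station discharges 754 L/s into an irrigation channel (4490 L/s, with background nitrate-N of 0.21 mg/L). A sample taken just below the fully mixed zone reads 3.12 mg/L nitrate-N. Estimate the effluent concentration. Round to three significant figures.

Mass balance: 4490·0.2100 + 754.0·Cₑ = 5244·3.120
→ Cₑ = (5244·3.120 − 4490·0.2100) / 754.0 = 20.45 mg/L.

20.4 mg/L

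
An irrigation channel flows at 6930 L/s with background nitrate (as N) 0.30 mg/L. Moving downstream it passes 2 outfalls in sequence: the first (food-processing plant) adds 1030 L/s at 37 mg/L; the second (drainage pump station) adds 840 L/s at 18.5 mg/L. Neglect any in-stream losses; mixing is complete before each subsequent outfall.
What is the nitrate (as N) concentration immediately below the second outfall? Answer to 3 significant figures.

After outfall 1: Q = 6930 + 1030 = 7960 L/s; C = (6930·0.3000 + 1030·37.00)/7960 = 5.049 mg/L.
After outfall 2: Q = 7960 + 840.0 = 8800 L/s; C = (7960·5.049 + 840.0·18.50)/8800 = 6.333 mg/L.

6.33 mg/L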